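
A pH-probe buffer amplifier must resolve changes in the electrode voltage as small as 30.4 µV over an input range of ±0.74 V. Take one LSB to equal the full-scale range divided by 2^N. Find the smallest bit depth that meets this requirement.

16 bits

The full-scale span is 0.74 − (-0.74) = 1.48 V.
Levels needed ≥ 1.48/30.4 µV = 48680. 2^16 = 65536 suffices, so N_min = 16.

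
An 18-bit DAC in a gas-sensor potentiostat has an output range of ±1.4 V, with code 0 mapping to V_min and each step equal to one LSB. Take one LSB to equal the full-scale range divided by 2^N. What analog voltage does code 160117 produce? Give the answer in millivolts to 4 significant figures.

310.2 mV

Range = 1.4 − (-1.4) = 2.8 V. LSB = 2.8 V / 2^18.
V_out = -1.4 + 160117 × (2.8/262144) V
      = -1.4 V + 1.71023 V = 0.310234 V.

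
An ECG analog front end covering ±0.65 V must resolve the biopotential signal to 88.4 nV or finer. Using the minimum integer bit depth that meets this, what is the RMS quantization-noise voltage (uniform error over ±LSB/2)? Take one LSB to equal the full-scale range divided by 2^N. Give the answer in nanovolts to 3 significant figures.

22.4 nV

Span: 0.65 V − (-0.65 V) = 1.3 V.
Need 2^N ≥ 1.3 V / 88.4 nV = 1.471e7 → N_min = 24.
One LSB is 1.3 V / 16777216 = 77.486 nV.
V_rms = LSB/√12 = 22.4 nV.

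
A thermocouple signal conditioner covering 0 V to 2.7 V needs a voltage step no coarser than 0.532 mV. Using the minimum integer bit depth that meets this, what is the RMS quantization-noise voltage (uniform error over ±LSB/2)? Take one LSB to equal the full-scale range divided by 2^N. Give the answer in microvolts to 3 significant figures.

Full-scale range = 2.7 V.
Required number of levels: 2.7/0.532 mV = 5075.2; smallest N with 2^N ≥ that is 13.
One LSB is 2.7 V / 8192 = 329.59 µV.
V_rms = LSB/√12 = 95.1 µV.

95.1 µV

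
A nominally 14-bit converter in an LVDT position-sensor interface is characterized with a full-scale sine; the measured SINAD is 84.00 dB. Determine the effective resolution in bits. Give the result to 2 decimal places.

Inverting SNR = 6.02 N + 1.76: N_eff = (84.00 − 1.76)/6.02 = 13.6611.

13.66 bits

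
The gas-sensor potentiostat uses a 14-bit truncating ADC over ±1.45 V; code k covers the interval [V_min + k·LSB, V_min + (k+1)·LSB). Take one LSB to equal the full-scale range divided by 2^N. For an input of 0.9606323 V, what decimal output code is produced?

13619

The full-scale span is 1.45 − (-1.45) = 2.9 V. LSB = 2.9 V / 2^14 ≈ 177.0 µV.
V_in − V_min = 0.9606323 − (-1.45) = 2.4106323 V.
Divide by LSB: 2.4106323 × 16384/2.9 = 13619.2412.
Truncating gives code 13619.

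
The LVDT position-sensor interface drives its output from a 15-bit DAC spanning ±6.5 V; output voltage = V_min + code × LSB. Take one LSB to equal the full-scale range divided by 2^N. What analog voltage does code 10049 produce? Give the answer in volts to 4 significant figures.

-2.513 V

The full-scale span is 6.5 − (-6.5) = 13 V. LSB = 13 V / 2^15.
Output = V_min + (10049/32768) × range = -6.5 + 0.306671 × 13 V
      = -6.5 + 3.98672 = -2.51328 V.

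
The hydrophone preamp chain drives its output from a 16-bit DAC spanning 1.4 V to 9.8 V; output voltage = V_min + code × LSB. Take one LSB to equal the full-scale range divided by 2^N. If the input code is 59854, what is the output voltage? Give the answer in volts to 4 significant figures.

The full-scale span is 9.8 − (1.4) = 8.4 V. LSB = 8.4 V / 2^16.
V_out = V_min + code × LSB = 1.4 V + 59854 × 8.4 V / 65536
      = 1.4 V + 7.67172 V = 9.07172 V.

9.072 V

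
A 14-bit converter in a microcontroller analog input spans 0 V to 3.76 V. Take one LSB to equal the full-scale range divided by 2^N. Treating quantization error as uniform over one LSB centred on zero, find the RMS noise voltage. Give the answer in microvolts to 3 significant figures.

66.2 µV

Full-scale range = 3.76 V.
LSB = 3.76 V / 2^14 = 229.49 µV.
RMS of a uniform error over width LSB is LSB/√12 = 66.2 µV.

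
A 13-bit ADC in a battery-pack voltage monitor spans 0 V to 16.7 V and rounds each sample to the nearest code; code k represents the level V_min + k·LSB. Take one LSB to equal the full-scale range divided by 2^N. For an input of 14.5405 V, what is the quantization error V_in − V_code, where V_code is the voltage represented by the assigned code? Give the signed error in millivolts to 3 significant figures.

Full-scale range = 16.7 V. LSB = 16.7 V / 2^13 ≈ 2.039 mV.
Position in LSBs: (14.5405 − (0)) × 8192/16.7 = 7132.6812; rounding gives k = 7133.
Reconstructed level: 0 + 7133 × 16.7/8192 V = 14.54114990 V.
e = 14.5405 − (14.54114990) = −0.650 mV.

−0.650 mV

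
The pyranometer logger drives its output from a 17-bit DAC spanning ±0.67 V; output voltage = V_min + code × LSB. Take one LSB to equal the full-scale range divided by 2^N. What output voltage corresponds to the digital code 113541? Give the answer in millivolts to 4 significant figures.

The full-scale span is 0.67 − (-0.67) = 1.34 V. LSB = 1.34 V / 2^17.
V_out = V_min + code × LSB = -0.67 V + 113541 × 1.34 V / 131072
      = -0.67 + 1.16077 = 0.490774 V.

490.8 mV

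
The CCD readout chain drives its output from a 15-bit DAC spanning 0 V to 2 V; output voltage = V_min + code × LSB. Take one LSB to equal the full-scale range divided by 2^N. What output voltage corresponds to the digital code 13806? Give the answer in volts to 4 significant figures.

0.8427 V

V_FS = 2 V. LSB = 2 V / 2^15.
Output = V_min + (13806/32768) × range = 0 + 0.421326 × 2 V
      = 0 + 0.842651 = 0.842651 V.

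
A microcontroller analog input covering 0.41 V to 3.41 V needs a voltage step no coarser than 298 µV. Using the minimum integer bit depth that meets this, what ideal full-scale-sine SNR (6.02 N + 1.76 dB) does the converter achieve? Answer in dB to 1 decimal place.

86.0 dB

Range = 3.41 − (0.41) = 3 V.
3 V / 298 µV = 10070. Since 2^13 = 8192 and 2^14 = 16384, N = 14.
Ideal SNR at N = 14: 6.02·14 + 1.76 = 86.0 dB.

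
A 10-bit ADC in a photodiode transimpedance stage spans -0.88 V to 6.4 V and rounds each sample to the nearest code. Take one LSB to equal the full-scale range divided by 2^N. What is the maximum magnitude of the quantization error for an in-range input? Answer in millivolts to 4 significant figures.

3.555 mV

Range = 6.4 − (-0.88) = 7.28 V.
LSB = 7.28 V ÷ 2^10 = 7.28/1024 V = 7.10938 mV.
Worst-case error for round-to-nearest is half an LSB: 3.555 mV.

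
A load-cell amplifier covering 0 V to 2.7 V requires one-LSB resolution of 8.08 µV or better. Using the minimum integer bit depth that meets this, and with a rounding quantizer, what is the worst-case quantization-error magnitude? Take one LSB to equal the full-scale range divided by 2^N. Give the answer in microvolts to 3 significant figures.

Range is 2.7 V.
2.7 V / 8.08 µV = 334200. Since 2^18 = 262144 and 2^19 = 524288, N = 19.
LSB = 2.7 V / 2^19 = 5.1498 µV.
|e|_max = LSB/2 = 2.57 µV.

2.57 µV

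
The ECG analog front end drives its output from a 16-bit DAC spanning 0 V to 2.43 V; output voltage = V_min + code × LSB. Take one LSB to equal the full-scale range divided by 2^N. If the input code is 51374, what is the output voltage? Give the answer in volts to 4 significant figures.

Range is 2.43 V. LSB = 2.43 V / 2^16.
V_out = 0 + 51374 × (2.43/65536) V
      = 0 + 1.90489 = 1.90489 V.

1.905 V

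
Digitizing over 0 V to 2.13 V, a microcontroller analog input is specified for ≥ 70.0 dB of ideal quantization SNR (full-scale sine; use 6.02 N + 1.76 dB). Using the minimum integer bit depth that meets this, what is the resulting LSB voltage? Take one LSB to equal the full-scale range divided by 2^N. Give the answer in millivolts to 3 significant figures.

V_FS = 2.13 V.
Required N = ⌈(70.0 − 1.76)/6.02⌉ = ⌈11.336⌉ = 12.
LSB = 2.13 V ÷ 2^12 = 2.13/4096 V = 0.520 mV.

0.520 mV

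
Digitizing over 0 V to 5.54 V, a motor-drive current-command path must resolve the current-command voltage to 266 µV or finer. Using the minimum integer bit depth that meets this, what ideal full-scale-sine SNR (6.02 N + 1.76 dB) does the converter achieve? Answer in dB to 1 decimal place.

Span = 5.54 V.
Required number of levels: 5.54/266 µV = 20827; smallest N with 2^N ≥ that is 15.
SNR = 6.02 × 15 + 1.76 = 92.06 dB.

92.1 dB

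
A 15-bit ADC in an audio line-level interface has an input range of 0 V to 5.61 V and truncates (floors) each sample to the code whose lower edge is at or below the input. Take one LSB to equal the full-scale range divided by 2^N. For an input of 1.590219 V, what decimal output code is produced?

9288

Range is 5.61 V. LSB = 5.61 V / 2^15 ≈ 171.2 µV.
code = ⌊(V_in − V_min)/LSB⌋ = ⌊(V_in − V_min) × 2^15 / range⌋
     = ⌊(1.590219 − (0)) × 32768 / 5.61⌋ = ⌊1.590219 × 32768/5.61⌋
     = ⌊9288.466⌋ = 9288.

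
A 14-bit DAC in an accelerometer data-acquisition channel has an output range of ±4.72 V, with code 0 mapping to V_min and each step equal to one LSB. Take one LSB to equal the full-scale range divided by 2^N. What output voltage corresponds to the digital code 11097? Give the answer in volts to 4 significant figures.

1.674 V

Full-scale range = 4.72 V − (-4.72 V) = 9.44 V. LSB = 9.44 V / 2^14.
V_out = V_min + code × LSB = -4.72 V + 11097 × 9.44 V / 16384
      = -4.72 V + 6.39378 V = 1.67378 V.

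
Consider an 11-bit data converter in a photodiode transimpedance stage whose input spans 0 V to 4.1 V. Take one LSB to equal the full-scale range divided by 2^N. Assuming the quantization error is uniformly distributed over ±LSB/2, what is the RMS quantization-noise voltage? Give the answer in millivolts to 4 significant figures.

V_FS = 4.1 V.
LSB = 4.1 V / 2^11 = 2.00195 mV.
For a uniform distribution on [−LSB/2, +LSB/2], V_rms = LSB/√12 = 2.00195 mV/3.4641 = 0.5779 mV.

0.5779 mV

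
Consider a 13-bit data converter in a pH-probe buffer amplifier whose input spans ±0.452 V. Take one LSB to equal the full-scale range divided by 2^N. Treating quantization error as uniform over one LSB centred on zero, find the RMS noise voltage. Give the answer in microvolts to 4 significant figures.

Full-scale range = 0.452 V − (-0.452 V) = 0.904 V.
One LSB is 0.904 V / 8192 = 110.352 µV.
For a uniform distribution on [−LSB/2, +LSB/2], V_rms = LSB/√12 = 110.352 µV/3.4641 = 31.86 µV.

31.86 µV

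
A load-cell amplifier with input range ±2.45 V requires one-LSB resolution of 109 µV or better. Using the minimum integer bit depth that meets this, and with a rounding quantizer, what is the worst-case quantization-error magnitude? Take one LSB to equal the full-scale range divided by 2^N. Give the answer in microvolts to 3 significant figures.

Span: 2.45 V − (-2.45 V) = 4.9 V.
Levels needed ≥ 4.9/109 µV = 44950. 2^16 = 65536 suffices, so N_min = 16.
One LSB is 4.9 V / 65536 = 74.768 µV.
|e|_max = LSB/2 = 37.4 µV.

37.4 µV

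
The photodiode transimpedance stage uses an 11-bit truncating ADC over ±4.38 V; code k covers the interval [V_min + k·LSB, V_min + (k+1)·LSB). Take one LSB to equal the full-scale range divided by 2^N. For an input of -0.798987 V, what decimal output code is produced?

837

Full-scale range = 4.38 V − (-4.38 V) = 8.76 V. LSB = 8.76 V / 2^11 ≈ 4.277 mV.
V_in − V_min = -0.798987 − (-4.38) = 3.581013 V.
Divide by LSB: 3.581013 × 2048/8.76 = 837.2049.
Truncating gives code 837.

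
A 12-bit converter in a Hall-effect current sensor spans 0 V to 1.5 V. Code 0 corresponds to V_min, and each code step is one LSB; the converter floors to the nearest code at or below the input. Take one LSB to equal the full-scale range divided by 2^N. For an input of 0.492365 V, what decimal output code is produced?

Full-scale range = 1.5 V. LSB = 1.5 V / 2^12 ≈ 366.2 µV.
V_in − V_min = 0.492365 − (0) = 0.492365 V.
Divide by LSB: 0.492365 × 4096/1.5 = 1344.4847.
Truncating gives code 1344.

1344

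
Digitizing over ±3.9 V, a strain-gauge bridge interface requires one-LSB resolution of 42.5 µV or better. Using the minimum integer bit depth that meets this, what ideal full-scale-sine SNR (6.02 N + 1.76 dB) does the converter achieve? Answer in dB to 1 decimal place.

Span: 3.9 V − (-3.9 V) = 7.8 V.
Need 2^N ≥ 7.8 V / 42.5 µV = 183500 → N_min = 18.
6.02(18) + 1.76 = 110.12 dB.

110.1 dB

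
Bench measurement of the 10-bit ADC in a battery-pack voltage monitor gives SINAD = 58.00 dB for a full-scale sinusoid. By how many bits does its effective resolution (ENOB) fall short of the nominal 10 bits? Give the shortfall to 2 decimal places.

N_eff = (58.00 − 1.76)/6.02 = 9.3422 bits.
10 − 9.3422 = 0.66 bits below nominal.

0.66 bits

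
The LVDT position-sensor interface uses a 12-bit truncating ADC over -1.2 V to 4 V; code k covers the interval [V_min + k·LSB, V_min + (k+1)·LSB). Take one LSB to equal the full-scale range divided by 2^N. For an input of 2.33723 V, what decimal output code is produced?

2786

Range = 4 − (-1.2) = 5.2 V. LSB = 5.2 V / 2^12 ≈ 1.270 mV.
V_in − V_min = 2.33723 − (-1.2) = 3.53723 V.
Divide by LSB: 3.53723 × 4096/5.2 = 2786.2489.
Truncating gives code 2786.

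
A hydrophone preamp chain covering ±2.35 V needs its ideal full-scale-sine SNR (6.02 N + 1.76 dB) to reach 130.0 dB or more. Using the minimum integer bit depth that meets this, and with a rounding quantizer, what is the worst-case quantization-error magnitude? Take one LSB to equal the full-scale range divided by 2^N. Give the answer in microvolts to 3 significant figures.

Range = 2.35 − (-2.35) = 4.7 V.
Required N = ⌈(130.0 − 1.76)/6.02⌉ = ⌈21.302⌉ = 22.
LSB = 4.7 V ÷ 2^22 = 4.7/4194304 V = 1.1206 µV.
Max error for round-to-nearest is LSB/2 = 0.560 µV.

0.560 µV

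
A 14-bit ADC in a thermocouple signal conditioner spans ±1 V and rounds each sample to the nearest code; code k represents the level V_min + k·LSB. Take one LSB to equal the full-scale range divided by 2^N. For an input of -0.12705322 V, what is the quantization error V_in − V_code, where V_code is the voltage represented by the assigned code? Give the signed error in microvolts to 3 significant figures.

+22.0 µV

Full-scale range = 1 V − (-1 V) = 2 V. LSB = 2 V / 2^14 ≈ 122.1 µV.
Position in LSBs: (-0.12705322 − (-1)) × 16384/2 = 7151.1800; rounding gives k = 7151.
V_code = V_min + k × range/2^14 = -1 + 7151 × 2/16384 = -0.12707519531 V.
V_in − V_code = -0.12705322 − (-0.12707519531) = +22.0 µV.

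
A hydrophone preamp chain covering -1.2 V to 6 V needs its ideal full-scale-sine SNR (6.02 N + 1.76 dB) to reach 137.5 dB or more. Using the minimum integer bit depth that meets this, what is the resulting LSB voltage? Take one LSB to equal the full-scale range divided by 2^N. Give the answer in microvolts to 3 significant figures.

Full-scale range = 6 V − (-1.2 V) = 7.2 V.
6.02 N + 1.76 ≥ 137.5 gives N ≥ 22.548, so the minimum integer is 23.
LSB = 7.2 V / 2^23 = 0.858 µV.

0.858 µV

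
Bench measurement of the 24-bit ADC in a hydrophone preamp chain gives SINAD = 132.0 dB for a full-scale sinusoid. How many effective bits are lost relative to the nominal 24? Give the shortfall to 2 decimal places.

N_eff = (132.0 − 1.76)/6.02 = 21.6346 bits.
Lost resolution: 24 − 21.6346 = 2.3654 bits.

2.37 bits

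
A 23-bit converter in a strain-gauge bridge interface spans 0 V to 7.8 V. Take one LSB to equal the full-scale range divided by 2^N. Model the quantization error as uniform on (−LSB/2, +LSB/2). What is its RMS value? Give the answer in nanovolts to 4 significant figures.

Range is 7.8 V.
One LSB is 7.8 V / 8388608 = 0.929832 µV.
V_rms = LSB/√12 = 0.929832 µV / √12 = 268.4 nV.

268.4 nV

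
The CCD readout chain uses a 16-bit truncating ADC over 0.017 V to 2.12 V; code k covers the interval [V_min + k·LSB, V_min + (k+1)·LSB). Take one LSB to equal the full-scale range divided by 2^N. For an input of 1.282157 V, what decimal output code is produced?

39426

Full-scale range = 2.12 V − (0.017 V) = 2.103 V. LSB = 2.103 V / 2^16 ≈ 32.09 µV.
V_in − V_min = 1.282157 − (0.017) = 1.265157 V.
Divide by LSB: 1.265157 × 65536/2.103 = 39426.2145.
Truncating gives code 39426.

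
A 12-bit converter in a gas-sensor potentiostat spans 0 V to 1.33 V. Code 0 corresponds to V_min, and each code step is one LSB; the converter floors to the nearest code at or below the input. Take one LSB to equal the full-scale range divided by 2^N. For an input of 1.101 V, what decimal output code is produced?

V_FS = 1.33 V. LSB = 1.33 V / 2^12 ≈ 324.7 µV.
(V_in − V_min) × 2^12/range = (1.101 − (0)) × 4096/1.33 = 3390.749.
Floor → code = 3390.

3390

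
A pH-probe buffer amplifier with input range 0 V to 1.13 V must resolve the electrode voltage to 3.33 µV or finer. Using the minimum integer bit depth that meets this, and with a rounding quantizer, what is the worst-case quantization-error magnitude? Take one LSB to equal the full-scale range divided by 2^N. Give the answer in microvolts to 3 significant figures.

1.08 µV

V_FS = 1.13 V.
Required number of levels: 1.13/3.33 µV = 339340; smallest N with 2^N ≥ that is 19.
LSB = 1.13 V / 2^19 = 2.1553 µV.
Half an LSB is 1.08 µV.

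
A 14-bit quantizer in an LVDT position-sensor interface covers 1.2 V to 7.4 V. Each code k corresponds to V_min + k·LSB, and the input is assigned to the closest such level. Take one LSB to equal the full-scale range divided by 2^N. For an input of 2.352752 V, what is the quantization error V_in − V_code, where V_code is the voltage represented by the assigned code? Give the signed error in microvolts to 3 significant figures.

+90.9 µV

The full-scale span is 7.4 − (1.2) = 6.2 V. LSB = 6.2 V / 2^14 ≈ 378.4 µV.
(V_in − V_min)/LSB = (2.352752 − (1.2)) × 16384/6.2 = 3046.2401 → nearest code k = 3046.
V_code = 1.2 + (3046/16384) × 6.2 = 2.3526611328 V.
e = 2.352752 − (2.3526611328) = +90.9 µV.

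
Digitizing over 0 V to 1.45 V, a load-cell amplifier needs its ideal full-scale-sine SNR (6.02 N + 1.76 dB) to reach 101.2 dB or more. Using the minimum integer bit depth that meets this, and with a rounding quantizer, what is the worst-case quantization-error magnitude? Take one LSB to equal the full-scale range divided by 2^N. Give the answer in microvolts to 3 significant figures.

Range is 1.45 V.
6.02 N + 1.76 ≥ 101.2 gives N ≥ 16.518, so the minimum integer is 17.
One LSB is 1.45 V / 131072 = 11.063 µV.
Half an LSB is 5.53 µV.

5.53 µV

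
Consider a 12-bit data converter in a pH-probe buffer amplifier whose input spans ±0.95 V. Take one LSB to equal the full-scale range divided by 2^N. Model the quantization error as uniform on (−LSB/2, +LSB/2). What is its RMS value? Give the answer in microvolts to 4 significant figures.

The full-scale span is 0.95 − (-0.95) = 1.9 V.
LSB = 1.9 V ÷ 2^12 = 1.9/4096 V = 463.867 µV.
RMS of a uniform error over width LSB is LSB/√12 = 133.9 µV.

133.9 µV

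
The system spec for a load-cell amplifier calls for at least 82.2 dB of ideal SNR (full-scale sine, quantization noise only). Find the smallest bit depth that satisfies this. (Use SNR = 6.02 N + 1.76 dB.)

Required N = ⌈(82.2 − 1.76)/6.02⌉ = ⌈13.362⌉ = 14.

14 bits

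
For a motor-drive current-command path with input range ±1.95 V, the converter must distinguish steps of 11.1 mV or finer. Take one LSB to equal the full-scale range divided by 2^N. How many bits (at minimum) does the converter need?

Range = 1.95 − (-1.95) = 3.9 V.
Levels needed ≥ 3.9/11.1 mV = 351.4. 2^9 = 512 suffices, so N_min = 9.

9 bits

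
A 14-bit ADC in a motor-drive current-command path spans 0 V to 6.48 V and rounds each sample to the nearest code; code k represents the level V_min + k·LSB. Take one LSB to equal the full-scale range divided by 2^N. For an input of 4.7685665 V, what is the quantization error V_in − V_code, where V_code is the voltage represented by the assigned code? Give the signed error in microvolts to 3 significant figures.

Span = 6.48 V. LSB = 6.48 V / 2^14 ≈ 395.5 µV.
Position in LSBs: (4.7685665 − (0)) × 16384/6.48 = 12056.8200; rounding gives k = 12057.
Reconstructed level: 0 + 12057 × 6.48/16384 V = 4.7686376953 V.
Error = V_in − V_code = 4.7685665 − (4.7686376953) = −71.2 µV.

−71.2 µV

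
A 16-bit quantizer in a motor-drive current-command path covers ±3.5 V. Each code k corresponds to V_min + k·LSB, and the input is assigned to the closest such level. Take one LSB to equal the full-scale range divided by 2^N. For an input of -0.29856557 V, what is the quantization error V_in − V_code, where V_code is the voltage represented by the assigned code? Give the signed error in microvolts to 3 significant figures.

−27.4 µV

Full-scale range = 3.5 V − (-3.5 V) = 7 V. LSB = 7 V / 2^16 ≈ 106.8 µV.
(-0.29856557 − (-3.5)) / LSB = 3.20143443 × 65536/7 = 29972.7438. Nearest integer: k = 29973.
V_code = V_min + k × range/2^16 = -3.5 + 29973 × 7/65536 = -0.29853820801 V.
Error = V_in − V_code = -0.29856557 − (-0.29853820801) = −27.4 µV.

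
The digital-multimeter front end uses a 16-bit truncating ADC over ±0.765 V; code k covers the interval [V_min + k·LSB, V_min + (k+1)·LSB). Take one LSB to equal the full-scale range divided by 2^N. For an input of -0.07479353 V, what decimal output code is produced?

Range = 0.765 − (-0.765) = 1.53 V. LSB = 1.53 V / 2^16 ≈ 23.35 µV.
(V_in − V_min) × 2^16/range = (-0.07479353 − (-0.765)) × 65536/1.53 = 29564.295.
Floor → code = 29564.

29564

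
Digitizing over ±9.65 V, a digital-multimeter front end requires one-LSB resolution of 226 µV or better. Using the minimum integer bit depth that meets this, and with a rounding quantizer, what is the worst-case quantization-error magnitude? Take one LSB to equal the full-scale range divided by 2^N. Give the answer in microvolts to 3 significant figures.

The full-scale span is 9.65 − (-9.65) = 19.3 V.
19.3 V / 226 µV = 85400. Since 2^16 = 65536 and 2^17 = 131072, N = 17.
One LSB is 19.3 V / 131072 = 147.25 µV.
Max error for round-to-nearest is LSB/2 = 73.6 µV.

73.6 µV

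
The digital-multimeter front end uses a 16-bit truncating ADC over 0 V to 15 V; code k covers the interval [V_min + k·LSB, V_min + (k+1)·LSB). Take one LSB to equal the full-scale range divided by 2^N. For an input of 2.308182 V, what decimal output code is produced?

Full-scale range = 15 V. LSB = 15 V / 2^16 ≈ 228.9 µV.
V_in − V_min = 2.308182 − (0) = 2.308182 V.
Divide by LSB: 2.308182 × 65536/15 = 10084.6010.
Truncating gives code 10084.

10084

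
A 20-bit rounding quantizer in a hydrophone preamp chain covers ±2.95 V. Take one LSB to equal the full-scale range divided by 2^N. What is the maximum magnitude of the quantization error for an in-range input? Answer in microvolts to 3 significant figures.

2.81 µV

Full-scale range = 2.95 V − (-2.95 V) = 5.9 V.
Step size = 5.9/1048576 V = 5.6267 µV.
Worst-case error for round-to-nearest is half an LSB: 2.81 µV.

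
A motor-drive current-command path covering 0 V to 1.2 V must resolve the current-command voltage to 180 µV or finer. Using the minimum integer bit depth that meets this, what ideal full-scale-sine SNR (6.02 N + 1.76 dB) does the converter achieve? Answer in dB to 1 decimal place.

80.0 dB

Full-scale range = 1.2 V.
Levels needed ≥ 1.2/180 µV = 6667. 2^13 = 8192 suffices, so N_min = 13.
6.02(13) + 1.76 = 80.02 dB.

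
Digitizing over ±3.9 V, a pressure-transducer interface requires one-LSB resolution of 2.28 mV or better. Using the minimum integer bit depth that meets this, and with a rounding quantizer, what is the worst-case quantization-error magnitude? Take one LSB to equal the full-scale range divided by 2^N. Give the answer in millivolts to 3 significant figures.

0.952 mV

Full-scale range = 3.9 V − (-3.9 V) = 7.8 V.
Levels needed ≥ 7.8/2.28 mV = 3421. 2^12 = 4096 suffices, so N_min = 12.
LSB = 7.8 V ÷ 2^12 = 7.8/4096 V = 1.9043 mV.
Max error for round-to-nearest is LSB/2 = 0.952 mV.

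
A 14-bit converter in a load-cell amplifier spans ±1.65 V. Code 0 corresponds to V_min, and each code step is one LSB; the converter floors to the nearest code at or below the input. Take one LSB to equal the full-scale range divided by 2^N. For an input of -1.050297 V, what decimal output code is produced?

Full-scale range = 1.65 V − (-1.65 V) = 3.3 V. LSB = 3.3 V / 2^14 ≈ 201.4 µV.
(V_in − V_min) × 2^14/range = (-1.050297 − (-1.65)) × 16384/3.3 = 2977.435.
Floor → code = 2977.

2977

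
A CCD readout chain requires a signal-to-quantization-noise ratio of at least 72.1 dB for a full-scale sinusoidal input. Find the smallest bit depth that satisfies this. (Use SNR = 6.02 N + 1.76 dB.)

12 bits

Required N = ⌈(72.1 − 1.76)/6.02⌉ = ⌈11.684⌉ = 12.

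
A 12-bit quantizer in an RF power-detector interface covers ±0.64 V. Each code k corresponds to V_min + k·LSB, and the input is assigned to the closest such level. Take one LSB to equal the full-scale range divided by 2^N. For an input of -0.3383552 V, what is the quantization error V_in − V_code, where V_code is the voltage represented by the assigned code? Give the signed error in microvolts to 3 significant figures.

+82.3 µV

Full-scale range = 0.64 V − (-0.64 V) = 1.28 V. LSB = 1.28 V / 2^12 ≈ 312.5 µV.
(V_in − V_min)/LSB = (-0.3383552 − (-0.64)) × 4096/1.28 = 965.2634 → nearest code k = 965.
V_code = V_min + k × range/2^12 = -0.64 + 965 × 1.28/4096 = -0.3384375000 V.
e = -0.3383552 − (-0.3384375000) = +82.3 µV.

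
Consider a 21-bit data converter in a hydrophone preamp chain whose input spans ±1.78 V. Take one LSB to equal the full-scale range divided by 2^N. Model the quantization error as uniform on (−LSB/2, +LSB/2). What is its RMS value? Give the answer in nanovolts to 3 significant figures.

The full-scale span is 1.78 − (-1.78) = 3.56 V.
One LSB is 3.56 V / 2097152 = 1.6975 µV.
RMS of a uniform error over width LSB is LSB/√12 = 490 nV.

490 nV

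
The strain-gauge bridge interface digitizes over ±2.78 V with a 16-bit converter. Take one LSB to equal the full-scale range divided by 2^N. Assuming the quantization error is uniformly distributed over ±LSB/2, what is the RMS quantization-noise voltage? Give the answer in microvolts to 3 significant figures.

24.5 µV

Span: 2.78 V − (-2.78 V) = 5.56 V.
LSB = 5.56 V ÷ 2^16 = 5.56/65536 V = 84.839 µV.
σ_q = LSB/√12 = 84.839 µV/3.4641 = 24.5 µV.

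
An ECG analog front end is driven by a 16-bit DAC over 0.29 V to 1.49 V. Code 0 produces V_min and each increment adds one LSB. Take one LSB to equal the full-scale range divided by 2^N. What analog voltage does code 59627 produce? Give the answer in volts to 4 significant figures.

1.382 V

Span: 1.49 V − (0.29 V) = 1.2 V. LSB = 1.2 V / 2^16.
V_out = 0.29 + 59627 × (1.2/65536) V
      = 0.29 V + 1.09180 V = 1.38180 V.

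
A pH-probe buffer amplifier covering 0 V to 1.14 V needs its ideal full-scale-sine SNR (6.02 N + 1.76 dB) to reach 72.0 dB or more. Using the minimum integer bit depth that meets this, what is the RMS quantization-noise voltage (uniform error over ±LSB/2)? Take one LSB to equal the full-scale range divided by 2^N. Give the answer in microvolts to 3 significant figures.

Span = 1.14 V.
Solving 6.02 N ≥ 72.0 − 1.76: N ≥ 11.668. Round up → N = 12.
LSB = 1.14 V ÷ 2^12 = 1.14/4096 V = 278.32 µV.
V_rms = LSB/√12 = 80.3 µV.

80.3 µV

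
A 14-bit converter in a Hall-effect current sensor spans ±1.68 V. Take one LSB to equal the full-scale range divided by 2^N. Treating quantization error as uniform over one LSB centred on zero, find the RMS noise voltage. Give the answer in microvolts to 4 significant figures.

Span: 1.68 V − (-1.68 V) = 3.36 V.
LSB = 3.36 V / 2^14 = 205.078 µV.
σ_q = LSB/√12 = 205.078 µV/3.4641 = 59.20 µV.

59.20 µV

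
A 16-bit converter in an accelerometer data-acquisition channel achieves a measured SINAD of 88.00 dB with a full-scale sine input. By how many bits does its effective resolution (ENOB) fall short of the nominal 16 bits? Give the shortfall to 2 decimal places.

1.67 bits

Effective bits = (88.00 − 1.76)/6.02 = 14.3256.
16 − 14.3256 = 1.67 bits below nominal.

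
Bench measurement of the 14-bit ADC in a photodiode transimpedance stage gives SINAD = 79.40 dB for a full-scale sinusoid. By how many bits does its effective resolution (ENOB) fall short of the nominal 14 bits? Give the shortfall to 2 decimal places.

Effective bits = (79.40 − 1.76)/6.02 = 12.8970.
Shortfall = 14 − 12.8970 = 1.1030 bits.

1.10 bits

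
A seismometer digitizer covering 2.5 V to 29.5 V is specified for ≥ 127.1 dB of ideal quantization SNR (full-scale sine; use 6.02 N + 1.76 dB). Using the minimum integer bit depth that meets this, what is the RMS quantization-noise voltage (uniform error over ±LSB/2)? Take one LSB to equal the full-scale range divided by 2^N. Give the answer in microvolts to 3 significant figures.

3.72 µV

The full-scale span is 29.5 − (2.5) = 27 V.
Solving 6.02 N ≥ 127.1 − 1.76: N ≥ 20.821. Round up → N = 21.
LSB = 27 V ÷ 2^21 = 27/2097152 V = 12.875 µV.
σ_q = LSB/√12 = 12.875 µV/3.4641 = 3.72 µV.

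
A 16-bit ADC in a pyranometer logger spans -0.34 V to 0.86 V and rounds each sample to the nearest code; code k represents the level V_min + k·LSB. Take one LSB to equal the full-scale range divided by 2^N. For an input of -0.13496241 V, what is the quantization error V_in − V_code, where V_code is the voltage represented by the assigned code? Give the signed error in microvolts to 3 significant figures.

Full-scale range = 0.86 V − (-0.34 V) = 1.2 V. LSB = 1.2 V / 2^16 ≈ 18.31 µV.
Position in LSBs: (-0.13496241 − (-0.34)) × 65536/1.2 = 11197.7862; rounding gives k = 11198.
V_code = V_min + k × range/2^16 = -0.34 + 11198 × 1.2/65536 = -0.13495849609 V.
e = -0.13496241 − (-0.13495849609) = −3.91 µV.

−3.91 µV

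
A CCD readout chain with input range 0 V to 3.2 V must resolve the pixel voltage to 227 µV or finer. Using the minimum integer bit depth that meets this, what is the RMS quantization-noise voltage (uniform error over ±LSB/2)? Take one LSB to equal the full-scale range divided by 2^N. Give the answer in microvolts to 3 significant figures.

V_FS = 3.2 V.
Levels needed ≥ 3.2/227 µV = 14100. 2^14 = 16384 suffices, so N_min = 14.
One LSB is 3.2 V / 16384 = 195.31 µV.
σ_q = LSB/√12 = 195.31 µV/3.4641 = 56.4 µV.

56.4 µV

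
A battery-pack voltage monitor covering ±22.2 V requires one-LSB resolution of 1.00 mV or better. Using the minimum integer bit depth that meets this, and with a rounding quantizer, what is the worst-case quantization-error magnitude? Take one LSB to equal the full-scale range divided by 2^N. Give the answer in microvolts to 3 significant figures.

339 µV

The full-scale span is 22.2 − (-22.2) = 44.4 V.
Required number of levels: 44.4/1.00 mV = 44400; smallest N with 2^N ≥ that is 16.
LSB = 44.4 V ÷ 2^16 = 44.4/65536 V = 0.67749 mV.
Max error for round-to-nearest is LSB/2 = 339 µV.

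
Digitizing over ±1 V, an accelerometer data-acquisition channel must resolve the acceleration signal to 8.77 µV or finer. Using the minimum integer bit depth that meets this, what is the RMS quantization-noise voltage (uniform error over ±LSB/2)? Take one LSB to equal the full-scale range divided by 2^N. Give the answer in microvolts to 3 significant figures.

2.20 µV

The full-scale span is 1 − (-1) = 2 V.
Levels needed ≥ 2/8.77 µV = 228100. 2^18 = 262144 suffices, so N_min = 18.
Step size = 2/262144 V = 7.6294 µV.
V_rms = LSB/√12 = 2.20 µV.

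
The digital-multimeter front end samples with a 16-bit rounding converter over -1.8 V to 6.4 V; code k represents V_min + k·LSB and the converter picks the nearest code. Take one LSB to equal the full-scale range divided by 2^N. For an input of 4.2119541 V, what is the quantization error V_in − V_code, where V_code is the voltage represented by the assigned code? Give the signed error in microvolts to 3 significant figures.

Span: 6.4 V − (-1.8 V) = 8.2 V. LSB = 8.2 V / 2^16 ≈ 125.1 µV.
Position in LSBs: (4.2119541 − (-1.8)) × 65536/8.2 = 48048.7102; rounding gives k = 48049.
Reconstructed level: -1.8 + 48049 × 8.2/65536 V = 4.2119903564 V.
e = 4.2119541 − (4.2119903564) = −36.3 µV.

−36.3 µV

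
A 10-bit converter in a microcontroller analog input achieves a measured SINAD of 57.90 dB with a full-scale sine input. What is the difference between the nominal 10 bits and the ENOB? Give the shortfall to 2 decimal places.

Effective bits = (57.90 − 1.76)/6.02 = 9.3256.
10 − 9.3256 = 0.67 bits below nominal.

0.67 bits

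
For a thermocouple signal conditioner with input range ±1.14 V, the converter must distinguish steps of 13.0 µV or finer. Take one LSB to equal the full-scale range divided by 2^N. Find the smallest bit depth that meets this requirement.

The full-scale span is 1.14 − (-1.14) = 2.28 V.
2.28 V / 13.0 µV = 175400. Since 2^17 = 131072 and 2^18 = 262144, N = 18.

18 bits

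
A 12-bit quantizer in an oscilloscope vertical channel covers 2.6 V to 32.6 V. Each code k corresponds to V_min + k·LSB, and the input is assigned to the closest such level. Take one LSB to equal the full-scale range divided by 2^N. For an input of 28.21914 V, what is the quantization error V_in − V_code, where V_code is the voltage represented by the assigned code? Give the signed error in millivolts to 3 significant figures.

−0.977 mV

Span: 32.6 V − (2.6 V) = 30 V. LSB = 30 V / 2^12 ≈ 7.324 mV.
(V_in − V_min)/LSB = (28.21914 − (2.6)) × 4096/30 = 3497.8666 → nearest code k = 3498.
V_code = 2.6 + (3498/4096) × 30 = 28.22011719 V.
Error = V_in − V_code = 28.21914 − (28.22011719) = −0.977 mV.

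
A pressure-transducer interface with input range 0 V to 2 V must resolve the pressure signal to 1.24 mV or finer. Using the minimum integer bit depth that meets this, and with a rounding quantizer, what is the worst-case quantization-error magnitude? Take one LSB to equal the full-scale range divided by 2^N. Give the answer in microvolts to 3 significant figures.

488 µV

Span = 2 V.
Need 2^N ≥ 2 V / 1.24 mV = 1613 → N_min = 11.
LSB = 2 V ÷ 2^11 = 2/2048 V = 0.97656 mV.
Max error for round-to-nearest is LSB/2 = 488 µV.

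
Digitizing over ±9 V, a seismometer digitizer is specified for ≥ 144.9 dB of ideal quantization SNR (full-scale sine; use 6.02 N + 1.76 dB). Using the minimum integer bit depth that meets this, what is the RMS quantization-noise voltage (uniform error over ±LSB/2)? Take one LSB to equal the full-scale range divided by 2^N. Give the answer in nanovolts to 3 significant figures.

Range = 9 − (-9) = 18 V.
Solving 6.02 N ≥ 144.9 − 1.76: N ≥ 23.777. Round up → N = 24.
One LSB is 18 V / 16777216 = 1.0729 µV.
V_rms = LSB/√12 = 310 nV.

310 nV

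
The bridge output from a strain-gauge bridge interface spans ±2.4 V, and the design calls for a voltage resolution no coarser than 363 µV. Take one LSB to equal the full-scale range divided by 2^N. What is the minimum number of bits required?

14 bits

Full-scale range = 2.4 V − (-2.4 V) = 4.8 V.
4.8 V / 363 µV = 13220. Since 2^13 = 8192 and 2^14 = 16384, N = 14.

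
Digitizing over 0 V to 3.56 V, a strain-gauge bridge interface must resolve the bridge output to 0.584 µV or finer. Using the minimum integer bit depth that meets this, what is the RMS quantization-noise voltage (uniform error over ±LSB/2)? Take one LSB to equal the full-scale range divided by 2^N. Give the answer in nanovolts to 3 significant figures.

Span = 3.56 V.
Required number of levels: 3.56/0.584 µV = 6.0959e6; smallest N with 2^N ≥ that is 23.
Step size = 3.56/8388608 V = 424.39 nV.
σ_q = LSB/√12 = 424.39 nV/3.4641 = 123 nV.

123 nV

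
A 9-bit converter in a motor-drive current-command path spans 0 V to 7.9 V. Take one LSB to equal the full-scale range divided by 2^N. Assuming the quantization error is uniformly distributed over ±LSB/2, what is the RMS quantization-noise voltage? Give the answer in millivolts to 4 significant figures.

4.454 mV

V_FS = 7.9 V.
Step size = 7.9/512 V = 15.4297 mV.
V_rms = LSB/√12 = 15.4297 mV / √12 = 4.454 mV.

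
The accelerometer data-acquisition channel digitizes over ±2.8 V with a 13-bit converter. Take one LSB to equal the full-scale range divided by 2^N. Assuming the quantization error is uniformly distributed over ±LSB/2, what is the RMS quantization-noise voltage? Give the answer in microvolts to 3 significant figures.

Range = 2.8 − (-2.8) = 5.6 V.
Step size = 5.6/8192 V = 0.68359 mV.
For a uniform distribution on [−LSB/2, +LSB/2], V_rms = LSB/√12 = 0.68359 mV/3.4641 = 197 µV.

197 µV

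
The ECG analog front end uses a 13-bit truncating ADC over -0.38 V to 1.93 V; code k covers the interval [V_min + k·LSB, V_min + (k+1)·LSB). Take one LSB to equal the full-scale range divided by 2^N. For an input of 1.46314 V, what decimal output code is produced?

6536

Range = 1.93 − (-0.38) = 2.31 V. LSB = 2.31 V / 2^13 ≈ 282.0 µV.
(V_in − V_min) × 2^13/range = (1.46314 − (-0.38)) × 8192/2.31 = 6536.365.
Floor → code = 6536.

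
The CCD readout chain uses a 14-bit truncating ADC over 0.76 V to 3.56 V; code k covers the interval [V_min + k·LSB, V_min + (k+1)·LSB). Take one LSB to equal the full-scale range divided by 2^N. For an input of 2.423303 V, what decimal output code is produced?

9732

Range = 3.56 − (0.76) = 2.8 V. LSB = 2.8 V / 2^14 ≈ 170.9 µV.
(V_in − V_min) × 2^14/range = (2.423303 − (0.76)) × 16384/2.8 = 9732.699.
Floor → code = 9732.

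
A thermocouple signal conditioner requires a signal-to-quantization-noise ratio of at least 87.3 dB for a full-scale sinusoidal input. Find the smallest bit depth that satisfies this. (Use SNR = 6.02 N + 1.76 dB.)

N ≥ (87.3 − 1.76)/6.02 = 14.209 → N_min = 15.

15 bits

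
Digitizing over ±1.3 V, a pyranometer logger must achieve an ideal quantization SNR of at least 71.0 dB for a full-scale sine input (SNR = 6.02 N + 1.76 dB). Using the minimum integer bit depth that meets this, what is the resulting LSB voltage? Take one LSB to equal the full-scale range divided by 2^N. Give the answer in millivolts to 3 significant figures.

Span: 1.3 V − (-1.3 V) = 2.6 V.
Solving 6.02 N ≥ 71.0 − 1.76: N ≥ 11.502. Round up → N = 12.
LSB = 2.6 V / 2^12 = 0.635 mV.

0.635 mV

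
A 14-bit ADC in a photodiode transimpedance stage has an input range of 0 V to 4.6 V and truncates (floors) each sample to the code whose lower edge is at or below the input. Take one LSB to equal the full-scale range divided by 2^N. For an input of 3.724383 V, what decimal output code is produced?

13265

V_FS = 4.6 V. LSB = 4.6 V / 2^14 ≈ 280.8 µV.
code = ⌊(V_in − V_min)/LSB⌋ = ⌊(V_in − V_min) × 2^14 / range⌋
     = ⌊(3.724383 − (0)) × 16384 / 4.6⌋ = ⌊3.724383 × 16384/4.6⌋
     = ⌊13265.281⌋ = 13265.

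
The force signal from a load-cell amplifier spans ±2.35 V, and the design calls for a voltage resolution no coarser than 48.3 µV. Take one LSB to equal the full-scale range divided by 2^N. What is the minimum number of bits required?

Span: 2.35 V − (-2.35 V) = 4.7 V.
Need 2^N ≥ 4.7 V / 48.3 µV = 97310 → N_min = 17.

17 bits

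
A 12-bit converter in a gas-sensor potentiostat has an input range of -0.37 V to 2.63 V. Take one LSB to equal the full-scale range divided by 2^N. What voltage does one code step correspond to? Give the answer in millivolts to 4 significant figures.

0.7324 mV

Span: 2.63 V − (-0.37 V) = 3 V.
2^12 = 4096 levels.
Step size = 3/4096 V = 0.7324 mV.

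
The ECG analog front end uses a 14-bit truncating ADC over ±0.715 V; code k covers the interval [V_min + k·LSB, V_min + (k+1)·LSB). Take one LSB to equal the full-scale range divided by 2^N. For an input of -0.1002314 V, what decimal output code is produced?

The full-scale span is 0.715 − (-0.715) = 1.43 V. LSB = 1.43 V / 2^14 ≈ 87.28 µV.
V_in − V_min = -0.1002314 − (-0.715) = 0.6147686 V.
Divide by LSB: 0.6147686 × 16384/1.43 = 7043.6145.
Truncating gives code 7043.

7043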